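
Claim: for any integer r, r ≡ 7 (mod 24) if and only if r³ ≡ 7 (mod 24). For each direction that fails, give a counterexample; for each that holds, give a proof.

Both directions hold; the statement is true.

Forward direction. Suppose r ≡ 7 (mod 24). Write r = 24j + 7. Then (24j + 7)³ = 13824j³ + 12096j² + 3528j + 343 = 24(576j³ + 504j² + 147j + 14) + 7, so r³ ≡ 7 (mod 24).

Converse. Suppose r³ ≡ 7 (mod 24). The only residue r in {0, …, 23} with r³ ≡ 7 (mod 24) is r = 7, so r ≡ 7 (mod 24).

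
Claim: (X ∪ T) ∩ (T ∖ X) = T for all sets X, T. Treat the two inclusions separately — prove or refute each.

Forward inclusion. Let x ∈ (X ∪ T) ∩ (T ∖ X). Then x ∈ T and x ∉ X, from which x ∈ T.

Reverse inclusion. This inclusion fails. Take X = {1}, T = {1}; then 1 ∈ T but 1 ∉ (X ∪ T) ∩ (T ∖ X).

The sets are not equal: only the forward inclusion holds.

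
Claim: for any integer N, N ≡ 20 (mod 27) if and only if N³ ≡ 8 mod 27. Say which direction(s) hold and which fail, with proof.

Converse. This fails: take N = 2. Then 2³ = 8 ≡ 8 (mod 27), yet 2 ≡ 2 (mod 27), not 20.

Forward direction. Suppose N ≡ 20 (mod 27). Write N = 27j + 20. Then (27j + 20)³ = 19683j³ + 43740j² + 32400j + 8000 = 27(729j³ + 1620j² + 1200j + 296) + 8, so N³ ≡ 8 (mod 27).

Only the forward direction holds.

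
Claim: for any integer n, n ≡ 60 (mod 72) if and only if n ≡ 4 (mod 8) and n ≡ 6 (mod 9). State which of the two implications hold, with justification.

Both implications hold.

(⟹) Suppose n ≡ 60 (mod 72); write n = 72j + 60. Since 8 ∣ 72, reducing mod 8 gives n ≡ 60 ≡ 4 (mod 8); since 9 ∣ 72, reducing mod 9 gives n ≡ 60 ≡ 6 (mod 9).

(⟸) Conversely, if n ≡ 4 (mod 8) and n ≡ 6 (mod 9), then by the Chinese remainder theorem n ≡ 60 (mod 72). This is exactly n ≡ 60 (mod 72).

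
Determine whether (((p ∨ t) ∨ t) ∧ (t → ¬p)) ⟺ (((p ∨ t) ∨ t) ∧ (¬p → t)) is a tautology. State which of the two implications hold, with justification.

(⇒) holds; (⇐) fails.

(⟸) This fails. Under p = T, t = T, the left side is false but the right side is true.

(⟹) Assume the antecedent. If p is true, ((p ∨ t) ∨ t) ∧ (¬p → t) reduces to true regardless of the other variables. If p is false, the antecedent forces (p = F, t = T), and ((p ∨ t) ∨ t) ∧ (¬p → t) holds there. Either way ((p ∨ t) ∨ t) ∧ (¬p → t) holds.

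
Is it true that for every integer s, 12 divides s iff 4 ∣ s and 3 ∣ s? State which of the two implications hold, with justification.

Both directions hold.

(⟹) If 12 ∣ s, write s = 12q. Since 12 = 3·4, s = 4·(3q), so 4 ∣ s; and since 12 = 4·3, s = 3·(4q), so 3 ∣ s.

(⟸) Suppose 4 ∣ s and 3 ∣ s. Any common multiple of 4 and 3 is a multiple of their lcm; here gcd(4, 3) = 1, so lcm(4, 3) = 4·3 = 12, so 12 ∣ s.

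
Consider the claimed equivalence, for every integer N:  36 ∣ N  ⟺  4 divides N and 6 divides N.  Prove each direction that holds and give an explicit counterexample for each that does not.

(→) If 36 ∣ N, write N = 36q. Since 36 = 9·4, N = 4·(9q), so 4 ∣ N; and since 36 = 6·6, N = 6·(6q), so 6 ∣ N.

(←) This fails: take N = 12. Both 4 ∣ 12 and 6 ∣ 12, yet 12 is not a multiple of 36 (since 12 = 0·36 + 12), so 36 ∤ 12.

Only the forward implication holds.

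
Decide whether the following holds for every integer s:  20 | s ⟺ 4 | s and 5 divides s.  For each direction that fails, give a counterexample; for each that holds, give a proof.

(←) Suppose 4 ∣ s and 5 ∣ s. Any common multiple of 4 and 5 is a multiple of their lcm; here gcd(4, 5) = 1, so lcm(4, 5) = 4·5 = 20, so 20 ∣ s.

(→) If 20 ∣ s, write s = 20q. Since 20 = 5·4, s = 4·(5q), so 4 ∣ s; and since 20 = 4·5, s = 5·(4q), so 5 ∣ s.

The biconditional holds.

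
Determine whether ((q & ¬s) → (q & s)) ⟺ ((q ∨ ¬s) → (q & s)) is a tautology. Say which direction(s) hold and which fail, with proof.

(←) Assume the antecedent. If q is true, the antecedent forces (q = T, s = T), and (q & ¬s) → (q & s) holds there. If q is false, (q & ¬s) → (q & s) reduces to true regardless of the other variables. Either way (q & ¬s) → (q & s) holds.

(→) This fails. Under q = F, s = F, the left side is true but the right side is false.

Not equivalent: only (⇐) holds.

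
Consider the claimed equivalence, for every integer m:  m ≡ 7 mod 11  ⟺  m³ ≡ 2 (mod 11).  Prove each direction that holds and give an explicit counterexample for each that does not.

Both implications hold.

(⟹) Suppose m ≡ 7 mod 11. Write m = 11j + 7. Then (11j + 7)³ = 1331j³ + 2541j² + 1617j + 343 = 11(121j³ + 231j² + 147j + 31) + 2, so m³ ≡ 2 (mod 11).

(⟸) For the converse, argue contrapositively. If m ≢ 7 (mod 11), then m is congruent to one of 0, 1, 2, 3, 4, 5, 6, 8, 9, 10 modulo 11, and these give m³ ≡ 0, 1, 8, 5, 9, 4, 7, 6, 3, 10 respectively — never 2.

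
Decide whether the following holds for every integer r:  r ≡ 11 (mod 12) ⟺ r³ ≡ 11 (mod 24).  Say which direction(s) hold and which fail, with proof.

Not equivalent: only (⇐) holds.

(⟸) The residues r modulo 24 with r³ ≡ 11 (mod 24) are exactly {11}, and each is ≡ 11 (mod 12).

(⟹) This fails: take r = 23. Then 23 ≡ 11 (mod 12), but 23³ = 12167 ≡ 23 (mod 24), not 11.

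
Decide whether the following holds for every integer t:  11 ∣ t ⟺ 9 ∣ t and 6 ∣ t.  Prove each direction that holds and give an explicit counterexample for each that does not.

Neither implication holds.

[⇒] This fails: take t = 11. Certainly 11 ∣ 11, but 9 ∤ 11.

[⇐] This fails: take t = 18. Both 9 ∣ 18 and 6 ∣ 18, yet 18 is not a multiple of 11 (since 18 = 1·11 + 7), so 11 ∤ 18.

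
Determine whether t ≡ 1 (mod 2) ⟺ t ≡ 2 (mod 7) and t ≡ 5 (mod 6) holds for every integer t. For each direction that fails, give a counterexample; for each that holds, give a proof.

Forward direction. This fails: t = 1 gives 1 ≡ 1 (mod 2) but 1 ≡ 1 (mod 7), so the conjunction on the right does not hold.

Converse. If t ≡ 2 (mod 7) and t ≡ 5 (mod 6), then by the Chinese remainder theorem t ≡ 23 (mod 42). Since 23 ≡ 1 (mod 2) and 2 ∣ 42, we get t ≡ 1 (mod 2).

The forward direction fails; the converse holds.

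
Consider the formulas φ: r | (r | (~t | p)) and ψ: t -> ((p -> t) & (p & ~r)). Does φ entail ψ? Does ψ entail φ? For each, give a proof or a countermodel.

Converse. Assume the antecedent. If p is true, r | (r | (~t | p)) reduces to true regardless of the other variables. If p is false, the antecedent forces (p = F, t = F, r = F) or (p = F, t = F, r = T), and r | (r | (~t | p)) holds there. Either way r | (r | (~t | p)) holds.

Forward direction. This fails. Under p = F, t = T, r = T, the left side is true but the right side is false.

Not equivalent: only (⇐) holds.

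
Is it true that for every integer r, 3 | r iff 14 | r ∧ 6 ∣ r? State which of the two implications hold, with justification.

Forward direction. This fails: take r = 3. Certainly 3 ∣ 3, but 14 ∤ 3.

Converse. Suppose 14 ∣ r and 6 ∣ r. Any common multiple of 14 and 6 is a multiple of their lcm; here lcm(14, 6) = 14·6/gcd(14, 6) = 84/2 = 42, so 42 ∣ r. Since 3 ∣ 42, it follows that 3 ∣ r.

Only the converse holds.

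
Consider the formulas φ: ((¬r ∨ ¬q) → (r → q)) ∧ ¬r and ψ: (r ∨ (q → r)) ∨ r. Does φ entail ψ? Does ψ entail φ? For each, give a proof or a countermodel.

Neither direction holds.

[⇒] This fails. Under r = F, q = T, the left side is true but the right side is false.

[⇐] This fails. Under r = T, q = F, the left side is false but the right side is true.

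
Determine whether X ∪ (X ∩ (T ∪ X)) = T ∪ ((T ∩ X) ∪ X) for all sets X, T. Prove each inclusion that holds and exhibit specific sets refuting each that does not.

(⟸) This inclusion fails. Take X = ∅, T = {1}; then 1 ∈ T ∪ ((T ∩ X) ∪ X) but 1 ∉ X ∪ (X ∩ (T ∪ X)).

(⟹) Let x ∈ X ∪ (X ∩ (T ∪ X)). Then either x ∈ X and x ∉ T; or x ∈ X ∩ T. In each case x ∈ T ∪ ((T ∩ X) ∪ X), so X ∪ (X ∩ (T ∪ X)) ⊆ T ∪ ((T ∩ X) ∪ X).

Only the forward inclusion holds.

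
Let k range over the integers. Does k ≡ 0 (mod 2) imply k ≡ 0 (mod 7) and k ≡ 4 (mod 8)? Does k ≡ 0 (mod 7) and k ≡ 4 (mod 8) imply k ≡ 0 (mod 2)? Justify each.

Forward direction. This fails: k = 0 gives 0 ≡ 0 (mod 2) but 0 ≡ 0 (mod 8), so the conjunction on the right does not hold.

Converse. If k ≡ 0 (mod 7) and k ≡ 4 (mod 8), then by the Chinese remainder theorem k ≡ 28 (mod 56). Since 28 ≡ 0 (mod 2) and 2 ∣ 56, we get k ≡ 0 (mod 2).

(⇒) fails; (⇐) holds.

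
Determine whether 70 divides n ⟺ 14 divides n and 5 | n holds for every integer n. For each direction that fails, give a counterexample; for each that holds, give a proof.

Both directions hold.

(⟹) If 70 ∣ n, write n = 70q. Since 70 = 5·14, n = 14·(5q), so 14 ∣ n; and since 70 = 14·5, n = 5·(14q), so 5 ∣ n.

(⟸) Suppose 14 ∣ n and 5 ∣ n. Any common multiple of 14 and 5 is a multiple of their lcm; here gcd(14, 5) = 1, so lcm(14, 5) = 14·5 = 70, so 70 ∣ n.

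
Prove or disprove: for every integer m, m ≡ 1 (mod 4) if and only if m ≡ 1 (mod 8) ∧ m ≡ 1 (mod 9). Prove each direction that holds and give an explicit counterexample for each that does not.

[⇐] If m ≡ 1 (mod 8) and m ≡ 1 (mod 9), then by the Chinese remainder theorem m ≡ 1 (mod 72). Since 1 ≡ 1 (mod 4) and 4 ∣ 72, we get m ≡ 1 (mod 4).

[⇒] This fails: m = 33 gives 33 ≡ 1 (mod 4) but 33 ≡ 6 (mod 9), so the conjunction on the right does not hold.

Only the converse holds.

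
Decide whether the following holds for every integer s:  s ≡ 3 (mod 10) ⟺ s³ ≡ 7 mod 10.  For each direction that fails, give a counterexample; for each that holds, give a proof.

Forward direction. Suppose s ≡ 3 (mod 10). Write s = 10j + 3. Then (10j + 3)³ = 1000j³ + 900j² + 270j + 27 = 10(100j³ + 90j² + 27j + 2) + 7, so s³ ≡ 7 (mod 10).

Converse. Suppose s³ ≡ 7 (mod 10). The only residue r in {0, …, 9} with r³ ≡ 7 (mod 10) is r = 3, so s ≡ 3 (mod 10).

Both directions hold; the statement is true.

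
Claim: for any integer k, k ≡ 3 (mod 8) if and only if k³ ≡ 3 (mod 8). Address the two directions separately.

(⇐) Suppose k³ ≡ 3 (mod 8). The only residue r in {0, …, 7} with r³ ≡ 3 (mod 8) is r = 3, so k ≡ 3 (mod 8).

(⇒) Suppose k ≡ 3 (mod 8). Write k = 8j + 3. Then (8j + 3)³ = 512j³ + 576j² + 216j + 27 = 8(64j³ + 72j² + 27j + 3) + 3, so k³ ≡ 3 (mod 8).

Equivalent; both directions hold.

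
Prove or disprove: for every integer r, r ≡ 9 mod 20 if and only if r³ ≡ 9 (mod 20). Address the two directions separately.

Both directions hold; the statement is true.

(⇐) Suppose r³ ≡ 9 (mod 20). The only residue r in {0, …, 19} with r³ ≡ 9 (mod 20) is r = 9, so r ≡ 9 (mod 20).

(⇒) Suppose r ≡ 9 mod 20. Write r = 20j + 9. Then (20j + 9)³ = 8000j³ + 10800j² + 4860j + 729 = 20(400j³ + 540j² + 243j + 36) + 9, so r³ ≡ 9 (mod 20).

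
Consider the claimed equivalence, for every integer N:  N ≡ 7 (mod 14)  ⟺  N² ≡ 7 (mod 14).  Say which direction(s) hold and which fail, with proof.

(→) Suppose N ≡ 7 (mod 14). Write N = 14j + 7. Then (14j + 7)² = 196j² + 196j + 49 = 14(14j² + 14j + 3) + 7, so N² ≡ 7 (mod 14).

(←) Conversely, suppose N² ≡ 7 (mod 14). The only residue r in {0, …, 13} with r² ≡ 7 (mod 14) is r = 7, so N ≡ 7 (mod 14).

Both implications hold.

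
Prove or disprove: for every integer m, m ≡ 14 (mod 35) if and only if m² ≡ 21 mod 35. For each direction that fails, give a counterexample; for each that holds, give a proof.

Only the forward implication holds.

Forward direction. Suppose m ≡ 14 (mod 35). Write m = 35j + 14. Then (35j + 14)² = 1225j² + 980j + 196 = 35(35j² + 28j + 5) + 21, so m² ≡ 21 (mod 35).

Converse. This fails: take m = 21. Then 21² = 441 ≡ 21 (mod 35), yet 21 ≡ 21 (mod 35), not 14.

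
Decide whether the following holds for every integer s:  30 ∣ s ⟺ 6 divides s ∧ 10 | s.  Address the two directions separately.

Both directions hold; the statement is true.

(⇒) If 30 ∣ s, write s = 30q. Since 30 = 5·6, s = 6·(5q), so 6 ∣ s; and since 30 = 3·10, s = 10·(3q), so 10 ∣ s.

(⇐) Suppose 6 ∣ s and 10 ∣ s. Any common multiple of 6 and 10 is a multiple of their lcm; here lcm(6, 10) = 6·10/gcd(6, 10) = 60/2 = 30, so 30 ∣ s.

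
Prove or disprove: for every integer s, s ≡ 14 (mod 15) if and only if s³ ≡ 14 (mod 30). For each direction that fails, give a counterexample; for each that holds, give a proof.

Only the converse holds.

[⇒] This fails: take s = 29. Then 29 ≡ 14 (mod 15), but 29³ = 24389 ≡ 29 (mod 30), not 14.

[⇐] Conversely, the residues r modulo 30 with r³ ≡ 14 (mod 30) are exactly {14}, and each is ≡ 14 (mod 15).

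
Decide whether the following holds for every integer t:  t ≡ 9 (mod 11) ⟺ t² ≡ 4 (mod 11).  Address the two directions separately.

(⟸) This fails: take t = 2. Then 2² = 4 ≡ 4 (mod 11), yet 2 ≡ 2 (mod 11), not 9.

(⟹) Suppose t ≡ 9 (mod 11). Write t = 11j + 9. Then (11j + 9)² = 121j² + 198j + 81 = 11(11j² + 18j + 7) + 4, so t² ≡ 4 (mod 11).

(⇒) holds; (⇐) fails.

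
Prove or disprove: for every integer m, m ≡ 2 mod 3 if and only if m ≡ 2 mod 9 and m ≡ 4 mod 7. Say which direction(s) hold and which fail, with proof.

(←) If m ≡ 2 (mod 9) and m ≡ 4 (mod 7), then by the Chinese remainder theorem m ≡ 11 (mod 63). Since 11 ≡ 2 (mod 3) and 3 ∣ 63, we get m ≡ 2 (mod 3).

(→) This fails: m = 2 gives 2 ≡ 2 (mod 3) but 2 ≡ 2 (mod 7), so the conjunction on the right does not hold.

The forward direction fails; the converse holds.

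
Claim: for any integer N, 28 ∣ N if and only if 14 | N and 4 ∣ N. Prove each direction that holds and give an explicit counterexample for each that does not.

Both directions hold.

(⟹) If 28 ∣ N, write N = 28q. Since 28 = 2·14, N = 14·(2q), so 14 ∣ N; and since 28 = 7·4, N = 4·(7q), so 4 ∣ N.

(⟸) Suppose 14 ∣ N and 4 ∣ N. Any common multiple of 14 and 4 is a multiple of their lcm; here lcm(14, 4) = 14·4/gcd(14, 4) = 56/2 = 28, so 28 ∣ N.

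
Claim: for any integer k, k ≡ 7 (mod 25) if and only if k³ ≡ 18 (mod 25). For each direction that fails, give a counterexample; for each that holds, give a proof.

Equivalent; both directions hold.

(→) Suppose k ≡ 7 (mod 25). Write k = 25j + 7. Then (25j + 7)³ = 15625j³ + 13125j² + 3675j + 343 = 25(625j³ + 525j² + 147j + 13) + 18, so k³ ≡ 18 (mod 25).

(←) Conversely, suppose k³ ≡ 18 (mod 25). The only residue r in {0, …, 24} with r³ ≡ 18 (mod 25) is r = 7, so k ≡ 7 (mod 25).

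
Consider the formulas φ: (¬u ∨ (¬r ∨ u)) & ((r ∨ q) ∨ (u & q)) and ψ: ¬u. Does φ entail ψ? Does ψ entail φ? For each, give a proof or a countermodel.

Neither direction holds.

(⇒) This fails. Under q = T, r = F, u = T, the left side is true but the right side is false.

(⇐) This fails. Under q = F, r = F, u = F, the left side is false but the right side is true.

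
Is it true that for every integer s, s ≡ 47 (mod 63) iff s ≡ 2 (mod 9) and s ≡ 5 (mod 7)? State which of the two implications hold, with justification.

Equivalent; both directions hold.

(⟸) If s ≡ 2 (mod 9) and s ≡ 5 (mod 7), then by the Chinese remainder theorem s ≡ 47 (mod 63). This is exactly s ≡ 47 (mod 63).

(⟹) Suppose s ≡ 47 (mod 63); write s = 63j + 47. Since 9 ∣ 63, reducing mod 9 gives s ≡ 47 ≡ 2 (mod 9); since 7 ∣ 63, reducing mod 7 gives s ≡ 47 ≡ 5 (mod 7).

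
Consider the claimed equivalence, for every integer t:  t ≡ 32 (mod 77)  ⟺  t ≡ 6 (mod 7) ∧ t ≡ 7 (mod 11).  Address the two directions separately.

Both directions fail.

(→) This fails: t = 32 gives 32 ≡ 32 (mod 77) but 32 ≡ 4 (mod 7), so the conjunction on the right does not hold.

(←) This fails: t = 62 satisfies both congruences on the right (62 ≡ 6 mod 7 and 62 ≡ 7 mod 11) yet 62 ≡ 62 (mod 77), not 32.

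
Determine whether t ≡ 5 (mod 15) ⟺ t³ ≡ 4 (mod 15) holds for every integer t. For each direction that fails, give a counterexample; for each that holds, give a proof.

(⇒) This fails: take t = 5. Then 5 ≡ 5 (mod 15), but 5³ = 125 ≡ 5 (mod 15), not 4.

(⇐) This fails: take t = 4. Then 4³ = 64 ≡ 4 (mod 15), yet 4 ≡ 4 (mod 15), not 5.

Neither implication holds.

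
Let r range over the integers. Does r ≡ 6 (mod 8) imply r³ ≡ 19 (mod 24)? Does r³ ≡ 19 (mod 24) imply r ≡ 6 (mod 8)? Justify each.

Neither direction holds.

[⇒] This fails: take r = 6. Then 6 ≡ 6 (mod 8), but 6³ = 216 ≡ 0 (mod 24), not 19.

[⇐] This fails: take r = 19. Then 19³ = 6859 ≡ 19 (mod 24), yet 19 ≡ 3 (mod 8), not 6.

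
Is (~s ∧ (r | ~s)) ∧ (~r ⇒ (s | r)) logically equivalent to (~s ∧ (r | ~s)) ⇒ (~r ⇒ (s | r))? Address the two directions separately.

(⇒) Assume the antecedent. If s is true, the antecedent cannot hold. If s is false, the antecedent forces (s = F, r = T), and the consequent holds there. Either way the consequent holds.

(⇐) This fails. Under s = T, r = F, the left side is false but the right side is true.

Only the forward implication holds.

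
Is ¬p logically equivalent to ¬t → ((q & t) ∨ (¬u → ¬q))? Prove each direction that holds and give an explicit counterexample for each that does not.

Both directions fail.

[⇒] This fails. Under p = F, t = F, u = F, q = T, the left side is true but the right side is false.

[⇐] This fails. Under p = T, t = F, u = F, q = F, the left side is false but the right side is true.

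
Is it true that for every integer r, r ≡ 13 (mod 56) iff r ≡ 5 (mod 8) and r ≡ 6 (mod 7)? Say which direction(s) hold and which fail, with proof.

Both implications hold.

(⟹) Suppose r ≡ 13 (mod 56); write r = 56j + 13. Since 8 ∣ 56, reducing mod 8 gives r ≡ 13 ≡ 5 (mod 8); since 7 ∣ 56, reducing mod 7 gives r ≡ 13 ≡ 6 (mod 7).

(⟸) Conversely, if r ≡ 5 (mod 8) and r ≡ 6 (mod 7), then by the Chinese remainder theorem r ≡ 13 (mod 56). This is exactly r ≡ 13 (mod 56).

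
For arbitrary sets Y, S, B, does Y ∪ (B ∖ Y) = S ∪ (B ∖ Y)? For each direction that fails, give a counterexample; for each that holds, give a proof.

(⟹) This inclusion fails. Take Y = {1}, S = ∅, B = ∅; then 1 ∈ Y ∪ (B ∖ Y) but 1 ∉ S ∪ (B ∖ Y).

(⟸) This inclusion fails. Take Y = ∅, S = {1}, B = ∅; then 1 ∈ S ∪ (B ∖ Y) but 1 ∉ Y ∪ (B ∖ Y).

Both inclusions fail.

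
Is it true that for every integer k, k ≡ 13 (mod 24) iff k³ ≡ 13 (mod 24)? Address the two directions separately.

(⇒) Suppose k ≡ 13 (mod 24). Write k = 24j + 13. Then (24j + 13)³ = 13824j³ + 22464j² + 12168j + 2197 = 24(576j³ + 936j² + 507j + 91) + 13, so k³ ≡ 13 (mod 24).

(⇐) Conversely, suppose k³ ≡ 13 (mod 24). The only residue r in {0, …, 23} with r³ ≡ 13 (mod 24) is r = 13, so k ≡ 13 (mod 24).

Both implications hold.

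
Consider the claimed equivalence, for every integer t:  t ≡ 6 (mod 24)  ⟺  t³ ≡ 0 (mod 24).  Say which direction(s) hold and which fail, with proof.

Forward direction. Suppose t ≡ 6 (mod 24). Write t = 24j + 6. Then (24j + 6)³ = 13824j³ + 10368j² + 2592j + 216 = 24(576j³ + 432j² + 108j + 9) + 0, so t³ ≡ 0 (mod 24).

Converse. This fails: take t = 0. Then 0³ = 0 ≡ 0 (mod 24), yet 0 ≡ 0 (mod 24), not 6.

Not equivalent: only (⇒) holds.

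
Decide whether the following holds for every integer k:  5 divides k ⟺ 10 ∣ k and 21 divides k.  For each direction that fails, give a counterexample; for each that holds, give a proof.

The forward direction fails; the converse holds.

Converse. Suppose 10 ∣ k and 21 ∣ k. Any common multiple of 10 and 21 is a multiple of their lcm; here gcd(10, 21) = 1, so lcm(10, 21) = 10·21 = 210, so 210 ∣ k. Since 5 ∣ 210, it follows that 5 ∣ k.

Forward direction. This fails: take k = 5. Certainly 5 ∣ 5, but 10 ∤ 5.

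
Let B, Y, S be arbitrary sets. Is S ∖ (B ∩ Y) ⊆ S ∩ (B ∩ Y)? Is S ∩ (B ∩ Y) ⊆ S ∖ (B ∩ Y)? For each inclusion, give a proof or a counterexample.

(⟹) This inclusion fails. Take B = ∅, Y = ∅, S = {1}; then 1 ∈ S ∖ (B ∩ Y) but 1 ∉ S ∩ (B ∩ Y).

(⟸) This inclusion fails. Take B = {1}, Y = {1}, S = {1}; then 1 ∈ S ∩ (B ∩ Y) but 1 ∉ S ∖ (B ∩ Y).

Neither inclusion holds.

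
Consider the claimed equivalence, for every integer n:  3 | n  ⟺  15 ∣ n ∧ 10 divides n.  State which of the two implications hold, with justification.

(⇒) fails; (⇐) holds.

(⟹) This fails: take n = 3. Certainly 3 ∣ 3, but 15 ∤ 3.

(⟸) Suppose 15 ∣ n and 10 ∣ n. Any common multiple of 15 and 10 is a multiple of their lcm; here lcm(15, 10) = 15·10/gcd(15, 10) = 150/5 = 30, so 30 ∣ n. Since 3 ∣ 30, it follows that 3 ∣ n.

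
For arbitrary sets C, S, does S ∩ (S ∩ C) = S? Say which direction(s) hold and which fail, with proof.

Only the forward inclusion holds.

Forward inclusion. Let x ∈ S ∩ (S ∩ C). Then x ∈ C ∩ S, from which x ∈ S.

Reverse inclusion. This inclusion fails. Take C = ∅, S = {1}; then 1 ∈ S but 1 ∉ S ∩ (S ∩ C).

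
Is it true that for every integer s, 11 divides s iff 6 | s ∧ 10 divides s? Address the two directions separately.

(⇒) fails and (⇐) fails.

[⇒] This fails: take s = 11. Certainly 11 ∣ 11, but 6 ∤ 11.

[⇐] This fails: take s = 30. Both 6 ∣ 30 and 10 ∣ 30, yet 30 is not a multiple of 11 (since 30 = 2·11 + 8), so 11 ∤ 30.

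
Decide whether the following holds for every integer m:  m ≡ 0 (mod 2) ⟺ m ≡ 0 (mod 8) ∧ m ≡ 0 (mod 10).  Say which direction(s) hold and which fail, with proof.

(⇐) If m ≡ 0 (mod 8) and m ≡ 0 (mod 10), then by the Chinese remainder theorem m ≡ 0 (mod 40). Since 0 ≡ 0 (mod 2) and 2 ∣ 40, we get m ≡ 0 (mod 2).

(⇒) This fails: m = 2 gives 2 ≡ 0 (mod 2) but 2 ≡ 2 (mod 8), so the conjunction on the right does not hold.

The forward direction fails; the converse holds.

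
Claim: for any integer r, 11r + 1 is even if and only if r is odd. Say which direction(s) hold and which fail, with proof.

Equivalent; both directions hold.

[⇐] Suppose r is odd; write r = 2j + 1. Then 11r + 1 = 11·(2j + 1) + 1 = 2·11j + 12, which is even.

[⇒] Suppose 11r + 1 is even. Since 11 is odd, 11r and r have the same parity, so 11r + 1 ≡ r + 1 (mod 2). As 1 is odd, 11r + 1 is even exactly when r is odd. Thus r is odd.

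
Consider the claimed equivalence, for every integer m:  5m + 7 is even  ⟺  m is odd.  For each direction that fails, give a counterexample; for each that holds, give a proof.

Both directions hold; the statement is true.

(⇐) Suppose m is odd; write m = 2j + 1. Then 5m + 7 = 5·(2j + 1) + 7 = 2·5j + 12, which is even.

(⇒) Suppose 5m + 7 is even. Since 5 is odd, 5m and m have the same parity, so 5m + 7 ≡ m + 7 (mod 2). As 7 is odd, 5m + 7 is even exactly when m is odd. Thus m is odd.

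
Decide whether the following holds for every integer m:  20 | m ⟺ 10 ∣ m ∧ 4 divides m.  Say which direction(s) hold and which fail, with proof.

Both implications hold.

(⇒) If 20 ∣ m, write m = 20q. Since 20 = 2·10, m = 10·(2q), so 10 ∣ m; and since 20 = 5·4, m = 4·(5q), so 4 ∣ m.

(⇐) Suppose 10 ∣ m and 4 ∣ m. Any common multiple of 10 and 4 is a multiple of their lcm; here lcm(10, 4) = 10·4/gcd(10, 4) = 40/2 = 20, so 20 ∣ m.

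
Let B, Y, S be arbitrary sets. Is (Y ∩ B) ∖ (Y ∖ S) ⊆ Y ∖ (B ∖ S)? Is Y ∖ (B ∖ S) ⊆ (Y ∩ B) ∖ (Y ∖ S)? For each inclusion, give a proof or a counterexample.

Forward inclusion. Let x ∈ (Y ∩ B) ∖ (Y ∖ S). Then x ∈ B ∩ Y ∩ S, from which x ∈ Y ∖ (B ∖ S).

Reverse inclusion. This inclusion fails. Take B = ∅, Y = {1}, S = ∅; then 1 ∈ Y ∖ (B ∖ S) but 1 ∉ (Y ∩ B) ∖ (Y ∖ S).

The sets are not equal: only the forward inclusion holds.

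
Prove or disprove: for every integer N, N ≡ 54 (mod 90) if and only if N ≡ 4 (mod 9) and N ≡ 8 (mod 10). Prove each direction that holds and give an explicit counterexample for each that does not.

Neither implication holds.

(⇒) This fails: N = 54 gives 54 ≡ 54 (mod 90) but 54 ≡ 0 (mod 9), so the conjunction on the right does not hold.

(⇐) This fails: N = 58 satisfies both congruences on the right (58 ≡ 4 mod 9 and 58 ≡ 8 mod 10) yet 58 ≡ 58 (mod 90), not 54.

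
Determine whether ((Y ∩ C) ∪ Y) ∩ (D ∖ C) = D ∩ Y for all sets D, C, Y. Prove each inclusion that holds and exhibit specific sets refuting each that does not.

(⊆) holds; (⊇) fails.

Forward inclusion. Let x ∈ ((Y ∩ C) ∪ Y) ∩ (D ∖ C). Then x ∈ D ∩ Y and x ∉ C, from which x ∈ D ∩ Y.

Reverse inclusion. This inclusion fails. Take D = {1}, C = {1}, Y = {1}; then 1 ∈ D ∩ Y but 1 ∉ ((Y ∩ C) ∪ Y) ∩ (D ∖ C).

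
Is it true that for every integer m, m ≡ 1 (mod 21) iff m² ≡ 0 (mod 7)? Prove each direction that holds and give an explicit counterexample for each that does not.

Neither implication holds.

Forward direction. This fails: take m = 1. Then 1 ≡ 1 (mod 21), but 1² = 1 ≡ 1 (mod 7), not 0.

Converse. This fails: take m = 0. Then 0² = 0 ≡ 0 (mod 7), yet 0 ≡ 0 (mod 21), not 1.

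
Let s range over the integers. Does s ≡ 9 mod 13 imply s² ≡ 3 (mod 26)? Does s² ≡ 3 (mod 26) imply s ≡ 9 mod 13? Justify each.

Neither implication holds.

(→) This fails: take s = 22. Then 22 ≡ 9 (mod 13), but 22² = 484 ≡ 16 (mod 26), not 3.

(←) This fails: take s = 17. Then 17² = 289 ≡ 3 (mod 26), yet 17 ≡ 4 (mod 13), not 9.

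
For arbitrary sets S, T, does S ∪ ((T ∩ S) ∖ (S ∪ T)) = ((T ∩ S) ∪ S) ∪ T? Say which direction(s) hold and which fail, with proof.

Reverse inclusion. This inclusion fails. Take S = ∅, T = {1}; then 1 ∈ ((T ∩ S) ∪ S) ∪ T but 1 ∉ S ∪ ((T ∩ S) ∖ (S ∪ T)).

Forward inclusion. Let x ∈ S ∪ ((T ∩ S) ∖ (S ∪ T)). Then either x ∈ S and x ∉ T; or x ∈ S ∩ T. In each case x ∈ ((T ∩ S) ∪ S) ∪ T, so S ∪ ((T ∩ S) ∖ (S ∪ T)) ⊆ ((T ∩ S) ∪ S) ∪ T.

(⊆) holds; (⊇) fails.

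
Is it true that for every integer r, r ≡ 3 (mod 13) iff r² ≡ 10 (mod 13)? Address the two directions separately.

Neither implication holds.

(⟹) This fails: take r = 3. Then 3 ≡ 3 (mod 13), but 3² = 9 ≡ 9 (mod 13), not 10.

(⟸) This fails: take r = 6. Then 6² = 36 ≡ 10 (mod 13), yet 6 ≡ 6 (mod 13), not 3.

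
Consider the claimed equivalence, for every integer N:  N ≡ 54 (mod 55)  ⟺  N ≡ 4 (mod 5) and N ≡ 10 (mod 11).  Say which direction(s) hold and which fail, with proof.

Equivalent; both directions hold.

[⇒] Suppose N ≡ 54 (mod 55); write N = 55j + 54. Since 5 ∣ 55, reducing mod 5 gives N ≡ 54 ≡ 4 (mod 5); since 11 ∣ 55, reducing mod 11 gives N ≡ 54 ≡ 10 (mod 11).

[⇐] Conversely, if N ≡ 4 (mod 5) and N ≡ 10 (mod 11), then by the Chinese remainder theorem N ≡ 54 (mod 55). This is exactly N ≡ 54 (mod 55).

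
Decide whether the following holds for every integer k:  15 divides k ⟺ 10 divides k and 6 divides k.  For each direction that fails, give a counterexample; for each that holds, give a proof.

Only the converse holds.

(⟹) This fails: take k = 15. Certainly 15 ∣ 15, but 10 ∤ 15.

(⟸) Suppose 10 ∣ k and 6 ∣ k. Any common multiple of 10 and 6 is a multiple of their lcm; here lcm(10, 6) = 10·6/gcd(10, 6) = 60/2 = 30, so 30 ∣ k. Since 15 ∣ 30, it follows that 15 ∣ k.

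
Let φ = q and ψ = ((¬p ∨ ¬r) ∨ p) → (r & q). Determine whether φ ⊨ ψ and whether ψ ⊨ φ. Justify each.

The forward direction fails; the converse holds.

[⇒] This fails. Under r = F, q = T, p = F, the left side is true but the right side is false.

[⇐] Assume the antecedent. If r is true, the antecedent forces (r = T, q = T, p = F) or (r = T, q = T, p = T), and q holds there. If r is false, the antecedent cannot hold. Either way q holds.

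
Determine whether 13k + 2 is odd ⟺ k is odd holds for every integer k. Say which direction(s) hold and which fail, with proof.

Both implications hold.

(⇐) Suppose k is odd; write k = 2j + 1. Then 13k + 2 = 13·(2j + 1) + 2 = 2·13j + 15, which is odd.

(⇒) Suppose 13k + 2 is odd. Since 13 is odd, 13k and k have the same parity, so 13k + 2 ≡ k + 2 (mod 2). As 2 is even, 13k + 2 is odd exactly when k is odd. Thus k is odd.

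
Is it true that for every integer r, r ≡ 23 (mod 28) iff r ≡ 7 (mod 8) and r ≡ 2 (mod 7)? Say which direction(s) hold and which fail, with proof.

(⇒) fails; (⇐) holds.

(⟹) This fails: r = 51 gives 51 ≡ 23 (mod 28) but 51 ≡ 3 (mod 8), so the conjunction on the right does not hold.

(⟸) Conversely, if r ≡ 7 (mod 8) and r ≡ 2 (mod 7), then by the Chinese remainder theorem r ≡ 23 (mod 56). Since 23 ≡ 23 (mod 28) and 28 ∣ 56, we get r ≡ 23 (mod 28).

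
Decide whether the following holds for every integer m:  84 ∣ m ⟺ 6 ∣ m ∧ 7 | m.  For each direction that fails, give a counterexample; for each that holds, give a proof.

The forward direction holds; the converse fails.

[⇐] This fails: take m = 42. Both 6 ∣ 42 and 7 ∣ 42, yet 42 is not a multiple of 84 (since 42 = 0·84 + 42), so 84 ∤ 42.

[⇒] If 84 ∣ m, write m = 84q. Since 84 = 14·6, m = 6·(14q), so 6 ∣ m; and since 84 = 12·7, m = 7·(12q), so 7 ∣ m.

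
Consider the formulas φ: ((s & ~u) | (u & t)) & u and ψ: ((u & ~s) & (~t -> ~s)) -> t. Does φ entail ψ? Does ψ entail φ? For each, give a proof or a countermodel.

Not equivalent: only (⇒) holds.

(⟹) Assume the antecedent. If s is true, ((u & ~s) & (~t -> ~s)) -> t reduces to true regardless of the other variables. If s is false, the antecedent forces (s = F, u = T, t = T), and ((u & ~s) & (~t -> ~s)) -> t holds there. Either way ((u & ~s) & (~t -> ~s)) -> t holds.

(⟸) This fails. Under s = F, u = F, t = F, the left side is false but the right side is true.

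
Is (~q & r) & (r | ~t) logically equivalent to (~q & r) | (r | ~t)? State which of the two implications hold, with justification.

Only the forward direction holds.

(→) Assume the antecedent. If r is true, (~q & r) | (r | ~t) reduces to true regardless of the other variables. If r is false, the antecedent cannot hold. Either way (~q & r) | (r | ~t) holds.

(←) This fails. Under r = F, q = F, t = F, the left side is false but the right side is true.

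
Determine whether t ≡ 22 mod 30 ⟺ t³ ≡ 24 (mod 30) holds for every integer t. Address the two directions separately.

Neither direction holds.

(→) This fails: take t = 22. Then 22 ≡ 22 (mod 30), but 22³ = 10648 ≡ 28 (mod 30), not 24.

(←) This fails: take t = 24. Then 24³ = 13824 ≡ 24 (mod 30), yet 24 ≡ 24 (mod 30), not 22.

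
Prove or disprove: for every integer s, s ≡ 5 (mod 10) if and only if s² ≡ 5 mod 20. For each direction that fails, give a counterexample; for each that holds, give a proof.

Both implications hold.

(→) Suppose s ≡ 5 (mod 10). Working modulo 20, s ∈ {5, 15}; for each such r, r² ≡ 5 (mod 20).

(←) Conversely, the residues r modulo 20 with r² ≡ 5 (mod 20) are exactly {5, 15}, and each is ≡ 5 (mod 10).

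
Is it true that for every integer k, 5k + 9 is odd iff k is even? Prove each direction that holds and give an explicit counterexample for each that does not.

Forward direction. Suppose 5k + 9 is odd. Since 5 is odd, 5k and k have the same parity, so 5k + 9 ≡ k + 9 (mod 2). As 9 is odd, 5k + 9 is odd exactly when k is even. Thus k is even.

Converse. Suppose k is even; write k = 2j. Then 5k + 9 = 5·(2j) + 9 = 2·5j + 9, which is odd.

Both directions hold.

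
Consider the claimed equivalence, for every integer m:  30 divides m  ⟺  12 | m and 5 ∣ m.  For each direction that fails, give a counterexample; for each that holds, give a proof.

(⇒) fails; (⇐) holds.

(⟹) This fails: take m = 30. Certainly 30 ∣ 30, but 12 ∤ 30.

(⟸) Suppose 12 ∣ m and 5 ∣ m. Any common multiple of 12 and 5 is a multiple of their lcm; here gcd(12, 5) = 1, so lcm(12, 5) = 12·5 = 60, so 60 ∣ m. Since 30 ∣ 60, it follows that 30 ∣ m.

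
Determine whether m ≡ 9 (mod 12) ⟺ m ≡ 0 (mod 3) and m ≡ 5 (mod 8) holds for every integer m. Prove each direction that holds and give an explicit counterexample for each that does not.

(⇐) If m ≡ 0 (mod 3) and m ≡ 5 (mod 8), then by the Chinese remainder theorem m ≡ 21 (mod 24). Since 21 ≡ 9 (mod 12) and 12 ∣ 24, we get m ≡ 9 (mod 12).

(⇒) This fails: m = 9 gives 9 ≡ 9 (mod 12) but 9 ≡ 1 (mod 8), so the conjunction on the right does not hold.

The forward direction fails; the converse holds.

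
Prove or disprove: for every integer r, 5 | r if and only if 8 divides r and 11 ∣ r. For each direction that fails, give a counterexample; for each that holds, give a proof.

Both directions fail.

(⟹) This fails: take r = 5. Certainly 5 ∣ 5, but 8 ∤ 5.

(⟸) This fails: take r = 88. Both 8 ∣ 88 and 11 ∣ 88, yet 88 is not a multiple of 5 (since 88 = 17·5 + 3), so 5 ∤ 88.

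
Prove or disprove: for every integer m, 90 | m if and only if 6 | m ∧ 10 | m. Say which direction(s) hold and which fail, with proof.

Only the forward direction holds.

(⟸) This fails: take m = 30. Both 6 ∣ 30 and 10 ∣ 30, yet 30 is not a multiple of 90 (since 30 = 0·90 + 30), so 90 ∤ 30.

(⟹) If 90 ∣ m, write m = 90q. Since 90 = 15·6, m = 6·(15q), so 6 ∣ m; and since 90 = 9·10, m = 10·(9q), so 10 ∣ m.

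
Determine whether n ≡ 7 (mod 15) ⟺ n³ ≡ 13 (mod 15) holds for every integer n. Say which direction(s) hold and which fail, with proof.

Equivalent; both directions hold.

(→) Suppose n ≡ 7 (mod 15). Write n = 15j + 7. Then (15j + 7)³ = 3375j³ + 4725j² + 2205j + 343 = 15(225j³ + 315j² + 147j + 22) + 13, so n³ ≡ 13 (mod 15).

(←) Conversely, suppose n³ ≡ 13 (mod 15). The only residue r in {0, …, 14} with r³ ≡ 13 (mod 15) is r = 7, so n ≡ 7 (mod 15).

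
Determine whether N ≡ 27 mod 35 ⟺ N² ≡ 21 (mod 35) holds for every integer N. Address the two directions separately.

(→) This fails: take N = 27. Then 27 ≡ 27 (mod 35), but 27² = 729 ≡ 29 (mod 35), not 21.

(←) This fails: take N = 14. Then 14² = 196 ≡ 21 (mod 35), yet 14 ≡ 14 (mod 35), not 27.

Neither implication holds.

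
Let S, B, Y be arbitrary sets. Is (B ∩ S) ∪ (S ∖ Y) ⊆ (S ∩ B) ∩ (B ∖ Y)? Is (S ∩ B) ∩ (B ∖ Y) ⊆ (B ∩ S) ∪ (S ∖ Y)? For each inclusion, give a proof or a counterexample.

(⟸) Let x ∈ (S ∩ B) ∩ (B ∖ Y). Then x ∈ S ∩ B and x ∉ Y, from which x ∈ (B ∩ S) ∪ (S ∖ Y).

(⟹) This inclusion fails. Take S = {1}, B = ∅, Y = ∅; then 1 ∈ (B ∩ S) ∪ (S ∖ Y) but 1 ∉ (S ∩ B) ∩ (B ∖ Y).

The sets are not equal: only the reverse inclusion holds.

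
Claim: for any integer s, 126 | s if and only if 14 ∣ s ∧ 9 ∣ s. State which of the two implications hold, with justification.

(⟸) Suppose 14 ∣ s and 9 ∣ s. Any common multiple of 14 and 9 is a multiple of their lcm; here gcd(14, 9) = 1, so lcm(14, 9) = 14·9 = 126, so 126 ∣ s.

(⟹) If 126 ∣ s, write s = 126q. Since 126 = 9·14, s = 14·(9q), so 14 ∣ s; and since 126 = 14·9, s = 9·(14q), so 9 ∣ s.

Both implications hold.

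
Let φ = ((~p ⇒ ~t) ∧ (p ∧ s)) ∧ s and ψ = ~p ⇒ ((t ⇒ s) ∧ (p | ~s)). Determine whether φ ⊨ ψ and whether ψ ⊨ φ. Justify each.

The forward direction holds; the converse fails.

(⟹) Assume the antecedent. If t is true, the antecedent forces (t = T, p = T, s = T), and ~p ⇒ ((t ⇒ s) ∧ (p | ~s)) holds there. If t is false, the antecedent forces (t = F, p = T, s = T), and ~p ⇒ ((t ⇒ s) ∧ (p | ~s)) holds there. Either way ~p ⇒ ((t ⇒ s) ∧ (p | ~s)) holds.

(⟸) This fails. Under t = F, p = F, s = F, the left side is false but the right side is true.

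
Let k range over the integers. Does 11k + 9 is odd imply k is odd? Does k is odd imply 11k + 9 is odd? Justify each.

Neither direction holds.

(⇒) This fails: k = 2 gives 11k + 9 = 31, which is odd, but 2 is even, not odd.

(⇐) This also fails: k = 5 is odd, but 11k + 9 = 64 is even, not odd.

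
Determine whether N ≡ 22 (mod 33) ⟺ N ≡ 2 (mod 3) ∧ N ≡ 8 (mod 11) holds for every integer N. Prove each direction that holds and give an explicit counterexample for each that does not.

Forward direction. This fails: N = 22 gives 22 ≡ 22 (mod 33) but 22 ≡ 1 (mod 3), so the conjunction on the right does not hold.

Converse. This fails: N = 8 satisfies both congruences on the right (8 ≡ 2 mod 3 and 8 ≡ 8 mod 11) yet 8 ≡ 8 (mod 33), not 22.

Neither direction holds.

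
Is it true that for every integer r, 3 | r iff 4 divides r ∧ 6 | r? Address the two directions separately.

(→) This fails: take r = 3. Certainly 3 ∣ 3, but 4 ∤ 3.

(←) Suppose 4 ∣ r and 6 ∣ r. Any common multiple of 4 and 6 is a multiple of their lcm; here lcm(4, 6) = 4·6/gcd(4, 6) = 24/2 = 12, so 12 ∣ r. Since 3 ∣ 12, it follows that 3 ∣ r.

The forward direction fails; the converse holds.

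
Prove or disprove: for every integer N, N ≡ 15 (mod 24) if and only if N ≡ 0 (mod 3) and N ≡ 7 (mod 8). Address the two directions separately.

(⟹) Suppose N ≡ 15 (mod 24); write N = 24j + 15. Since 3 ∣ 24, reducing mod 3 gives N ≡ 15 ≡ 0 (mod 3); since 8 ∣ 24, reducing mod 8 gives N ≡ 15 ≡ 7 (mod 8).

(⟸) Conversely, if N ≡ 0 (mod 3) and N ≡ 7 (mod 8), then by the Chinese remainder theorem N ≡ 15 (mod 24). This is exactly N ≡ 15 (mod 24).

Both directions hold; the statement is true.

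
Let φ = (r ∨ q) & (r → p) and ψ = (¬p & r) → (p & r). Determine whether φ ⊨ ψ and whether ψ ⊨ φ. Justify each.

Only the forward direction holds.

Forward direction. Assume the antecedent. If r is true, the antecedent forces (r = T, q = F, p = T) or (r = T, q = T, p = T), and (¬p & r) → (p & r) holds there. If r is false, (¬p & r) → (p & r) reduces to true regardless of the other variables. Either way (¬p & r) → (p & r) holds.

Converse. This fails. Under r = F, q = F, p = F, the left side is false but the right side is true.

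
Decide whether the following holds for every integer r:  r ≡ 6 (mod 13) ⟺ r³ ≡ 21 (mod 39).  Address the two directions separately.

Neither implication holds.

[⇒] This fails: take r = 19. Then 19 ≡ 6 (mod 13), but 19³ = 6859 ≡ 34 (mod 39), not 21.

[⇐] This fails: take r = 15. Then 15³ = 3375 ≡ 21 (mod 39), yet 15 ≡ 2 (mod 13), not 6.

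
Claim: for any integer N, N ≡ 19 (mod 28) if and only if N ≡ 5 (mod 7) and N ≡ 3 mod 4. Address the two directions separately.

Both directions hold.

(←) If N ≡ 5 (mod 7) and N ≡ 3 (mod 4), then by the Chinese remainder theorem N ≡ 19 (mod 28). This is exactly N ≡ 19 (mod 28).

(→) Suppose N ≡ 19 (mod 28); write N = 28j + 19. Since 7 ∣ 28, reducing mod 7 gives N ≡ 19 ≡ 5 (mod 7); since 4 ∣ 28, reducing mod 4 gives N ≡ 19 ≡ 3 (mod 4).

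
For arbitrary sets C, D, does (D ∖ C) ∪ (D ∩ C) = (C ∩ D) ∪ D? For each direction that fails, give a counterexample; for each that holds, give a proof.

Both inclusions hold.

Forward inclusion. Let x ∈ (D ∖ C) ∪ (D ∩ C). Then either x ∈ D and x ∉ C; or x ∈ C ∩ D. In each case x ∈ (C ∩ D) ∪ D, so (D ∖ C) ∪ (D ∩ C) ⊆ (C ∩ D) ∪ D.

Reverse inclusion. Let x ∈ (C ∩ D) ∪ D. Then either x ∈ D and x ∉ C; or x ∈ C ∩ D. In each case x ∈ (D ∖ C) ∪ (D ∩ C), so (C ∩ D) ∪ D ⊆ (D ∖ C) ∪ (D ∩ C).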